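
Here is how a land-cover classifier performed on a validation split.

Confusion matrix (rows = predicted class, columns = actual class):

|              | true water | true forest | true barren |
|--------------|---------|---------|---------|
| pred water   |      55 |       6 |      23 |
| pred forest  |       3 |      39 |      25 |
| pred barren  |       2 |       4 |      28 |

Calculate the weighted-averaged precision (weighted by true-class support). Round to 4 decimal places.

Per-class precision (TP/(TP+FP)):
  water: TP=55, FP=6+23=29 → 55/84 = 0.65476
  forest: TP=39, FP=3+25=28 → 39/67 = 0.58209
  barren: TP=28, FP=2+4=6 → 28/34 = 0.82353
Weighted-precision = Σ (supportᵢ/N)·precisionᵢ with N=185: (60/185)·0.65476 + (49/185)·0.58209 + (76/185)·0.82353 = 0.7048

0.7048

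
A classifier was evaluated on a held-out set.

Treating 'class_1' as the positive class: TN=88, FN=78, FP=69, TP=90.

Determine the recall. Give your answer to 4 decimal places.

0.5357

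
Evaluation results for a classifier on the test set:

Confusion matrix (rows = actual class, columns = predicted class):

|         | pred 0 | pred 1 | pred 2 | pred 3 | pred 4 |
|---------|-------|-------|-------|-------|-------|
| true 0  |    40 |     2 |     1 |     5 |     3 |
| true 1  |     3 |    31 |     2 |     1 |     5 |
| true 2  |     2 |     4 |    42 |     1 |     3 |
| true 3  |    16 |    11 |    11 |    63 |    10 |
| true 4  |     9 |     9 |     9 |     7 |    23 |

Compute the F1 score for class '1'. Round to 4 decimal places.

Treat '1' as positive and all other classes as negative.
F1 score = 2·TP/(2·TP+FP+FN).
1: TP=31, FP=2+4+11+9=26, FN=3+2+1+5=11 → 62/99 = 0.62626

0.6263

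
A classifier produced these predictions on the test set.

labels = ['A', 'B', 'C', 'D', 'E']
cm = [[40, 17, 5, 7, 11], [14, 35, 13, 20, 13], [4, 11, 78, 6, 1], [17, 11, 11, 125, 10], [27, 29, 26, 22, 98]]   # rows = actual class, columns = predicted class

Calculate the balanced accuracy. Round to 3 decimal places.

0.570

Balanced accuracy = mean of per-class recall.
  A: recall = 40/80 = 0.5000
  B: recall = 35/95 = 0.3684
  C: recall = 78/100 = 0.7800
  D: recall = 125/174 = 0.7184
  E: recall = 98/202 = 0.4851
Mean = (0.5000 + 0.3684 + 0.7800 + 0.7184 + 0.4851) / 5 = 0.570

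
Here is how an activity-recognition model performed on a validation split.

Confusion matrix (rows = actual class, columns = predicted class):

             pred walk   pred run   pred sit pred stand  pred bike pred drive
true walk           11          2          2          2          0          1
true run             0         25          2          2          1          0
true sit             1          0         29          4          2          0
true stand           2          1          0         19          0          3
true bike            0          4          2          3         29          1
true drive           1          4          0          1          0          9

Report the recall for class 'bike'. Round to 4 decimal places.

0.7436

Take TP from the diagonal, FP from the rest of the 'bike' prediction marginal, FN from the rest of the 'bike' actual marginal.
recall = TP/(TP+FN).
bike: TP=29, FN=0+4+2+3+1=10 → 29/39 = 0.74359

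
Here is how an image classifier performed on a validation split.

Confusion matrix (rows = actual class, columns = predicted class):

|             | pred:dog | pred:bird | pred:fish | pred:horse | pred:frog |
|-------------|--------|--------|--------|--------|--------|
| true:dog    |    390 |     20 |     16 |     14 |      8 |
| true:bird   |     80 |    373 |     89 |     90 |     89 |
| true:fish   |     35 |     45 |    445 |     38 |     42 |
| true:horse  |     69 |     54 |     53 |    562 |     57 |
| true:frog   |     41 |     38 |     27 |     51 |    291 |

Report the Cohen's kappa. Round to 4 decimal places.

Observed agreement pₒ = trace/N = 2061/3017 = 0.68313
Expected agreement pₑ = Σ (rowᵢ·colᵢ)/N² = (448·615 + 721·530 + 605·630 + 795·755 + 448·487)/3017² = 0.20404
κ = (pₒ − pₑ)/(1 − pₑ) = (0.68313 − 0.20404)/(1 − 0.20404) = 0.6019

0.6019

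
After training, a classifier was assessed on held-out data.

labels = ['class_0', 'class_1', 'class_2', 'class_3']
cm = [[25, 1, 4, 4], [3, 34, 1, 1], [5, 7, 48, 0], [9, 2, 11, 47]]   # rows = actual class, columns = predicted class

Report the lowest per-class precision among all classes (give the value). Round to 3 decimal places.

Per-class precision (TP/(TP+FP)):
  class_0: TP=25, FP=3+5+9=17 → 25/42 = 0.5952
  class_1: TP=34, FP=1+7+2=10 → 34/44 = 0.7727
  class_2: TP=48, FP=4+1+11=16 → 48/64 = 0.7500
  class_3: TP=47, FP=4+1+0=5 → 47/52 = 0.9038
Lowest is class 'class_0' with precision = 0.595.

0.595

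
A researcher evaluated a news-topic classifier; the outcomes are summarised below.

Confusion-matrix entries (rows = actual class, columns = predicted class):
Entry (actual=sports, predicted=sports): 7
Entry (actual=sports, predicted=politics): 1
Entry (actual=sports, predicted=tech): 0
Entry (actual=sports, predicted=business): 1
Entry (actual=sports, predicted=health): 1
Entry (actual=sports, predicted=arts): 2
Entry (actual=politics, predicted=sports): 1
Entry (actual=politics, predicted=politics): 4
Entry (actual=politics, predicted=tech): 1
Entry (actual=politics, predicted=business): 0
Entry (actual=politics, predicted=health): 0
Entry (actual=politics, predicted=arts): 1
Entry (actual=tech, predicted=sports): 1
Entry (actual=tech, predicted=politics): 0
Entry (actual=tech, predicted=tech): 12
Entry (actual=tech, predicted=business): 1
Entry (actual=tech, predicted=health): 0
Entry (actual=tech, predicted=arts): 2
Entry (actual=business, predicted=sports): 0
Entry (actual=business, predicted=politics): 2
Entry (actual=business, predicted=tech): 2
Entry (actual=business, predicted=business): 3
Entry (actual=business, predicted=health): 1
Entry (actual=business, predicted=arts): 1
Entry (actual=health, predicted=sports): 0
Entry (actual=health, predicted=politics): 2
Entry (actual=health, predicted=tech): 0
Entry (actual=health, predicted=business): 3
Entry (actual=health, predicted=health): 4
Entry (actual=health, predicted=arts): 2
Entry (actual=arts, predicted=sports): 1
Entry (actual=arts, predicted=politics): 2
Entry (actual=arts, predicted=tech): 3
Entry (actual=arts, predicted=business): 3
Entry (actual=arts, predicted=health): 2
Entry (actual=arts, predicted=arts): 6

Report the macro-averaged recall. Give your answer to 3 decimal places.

Per-class recall (TP/(TP+FN)):
  sports: TP=7, FN=1+0+1+1+2=5 → 7/12 = 0.5833
  politics: TP=4, FN=1+1+0+0+1=3 → 4/7 = 0.5714
  tech: TP=12, FN=1+0+1+0+2=4 → 12/16 = 0.7500
  business: TP=3, FN=0+2+2+1+1=6 → 3/9 = 0.3333
  health: TP=4, FN=0+2+0+3+2=7 → 4/11 = 0.3636
  arts: TP=6, FN=1+2+3+3+2=11 → 6/17 = 0.3529
Macro-recall = mean = (0.5833 + 0.5714 + 0.7500 + 0.3333 + 0.3636 + 0.3529) / 6 = 0.492

0.492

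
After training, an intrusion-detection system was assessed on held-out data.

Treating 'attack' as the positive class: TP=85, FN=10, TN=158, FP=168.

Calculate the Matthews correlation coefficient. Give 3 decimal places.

MCC = (TP·TN − FP·FN) / √((TP+FP)(TP+FN)(TN+FP)(TN+FN))
Numerator = 85·158 − 168·10 = 11750
Denominator = √(253·95·326·168) = √1316348880 = 36281.5226
MCC = 11750 / 36281.5226 = 0.324

0.324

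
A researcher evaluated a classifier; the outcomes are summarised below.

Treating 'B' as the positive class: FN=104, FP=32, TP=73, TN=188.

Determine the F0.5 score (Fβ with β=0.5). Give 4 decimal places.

0.6114

Fβ = (1+β²)·TP / ((1+β²)·TP + β²·FN + FP), with β²=1/4
= 1.25·73 / (1.25·73 + 0.25·104 + 32) = 0.6114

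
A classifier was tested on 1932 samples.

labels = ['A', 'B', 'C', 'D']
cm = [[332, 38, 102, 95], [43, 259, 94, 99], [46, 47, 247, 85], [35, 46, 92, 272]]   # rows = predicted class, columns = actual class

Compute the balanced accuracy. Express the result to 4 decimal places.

Balanced accuracy = mean of per-class recall.
  A: recall = 332/456 = 0.72807
  B: recall = 259/390 = 0.66410
  C: recall = 247/535 = 0.46168
  D: recall = 272/551 = 0.49365
Mean = (0.72807 + 0.66410 + 0.46168 + 0.49365) / 4 = 0.5869

0.5869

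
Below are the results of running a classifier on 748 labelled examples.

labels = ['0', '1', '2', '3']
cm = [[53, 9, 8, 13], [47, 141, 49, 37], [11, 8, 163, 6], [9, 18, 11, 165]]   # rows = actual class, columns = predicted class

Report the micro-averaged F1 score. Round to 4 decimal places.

Micro-averaging pools counts across classes: ΣTP=522, ΣFP=226, ΣFN=226.
Micro-F1 score = 2·TP/(2·TP+FP+FN) on pooled counts = 0.6979 (equals overall accuracy in single-label multiclass).

0.6979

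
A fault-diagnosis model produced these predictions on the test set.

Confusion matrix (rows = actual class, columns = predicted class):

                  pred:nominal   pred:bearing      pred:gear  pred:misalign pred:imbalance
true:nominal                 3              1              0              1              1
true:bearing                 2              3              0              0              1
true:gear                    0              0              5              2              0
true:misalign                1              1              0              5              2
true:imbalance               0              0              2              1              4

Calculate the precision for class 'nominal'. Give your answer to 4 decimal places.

0.5000

Treat 'nominal' as positive and all other classes as negative.
precision = TP/(TP+FP).
nominal: TP=3, FP=2+0+1+0=3 → 3/6 = 0.50000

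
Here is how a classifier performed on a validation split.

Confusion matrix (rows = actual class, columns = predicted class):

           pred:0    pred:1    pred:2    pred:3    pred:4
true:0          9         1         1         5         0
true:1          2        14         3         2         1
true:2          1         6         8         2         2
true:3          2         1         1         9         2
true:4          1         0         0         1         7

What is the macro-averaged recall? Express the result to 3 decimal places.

Per-class recall (TP/(TP+FN)):
  0: TP=9, FN=1+1+5+0=7 → 9/16 = 0.5625
  1: TP=14, FN=2+3+2+1=8 → 14/22 = 0.6364
  2: TP=8, FN=1+6+2+2=11 → 8/19 = 0.4211
  3: TP=9, FN=2+1+1+2=6 → 9/15 = 0.6000
  4: TP=7, FN=1+0+0+1=2 → 7/9 = 0.7778
Macro-recall = mean = (0.5625 + 0.6364 + 0.4211 + 0.6000 + 0.7778) / 5 = 0.600

0.600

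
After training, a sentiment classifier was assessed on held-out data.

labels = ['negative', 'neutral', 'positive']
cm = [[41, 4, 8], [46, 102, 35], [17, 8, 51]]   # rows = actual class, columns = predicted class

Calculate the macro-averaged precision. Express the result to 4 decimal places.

Per-class precision (TP/(TP+FP)):
  negative: TP=41, FP=46+17=63 → 41/104 = 0.39423
  neutral: TP=102, FP=4+8=12 → 102/114 = 0.89474
  positive: TP=51, FP=8+35=43 → 51/94 = 0.54255
Macro-precision = mean = (0.39423 + 0.89474 + 0.54255) / 3 = 0.6105

0.6105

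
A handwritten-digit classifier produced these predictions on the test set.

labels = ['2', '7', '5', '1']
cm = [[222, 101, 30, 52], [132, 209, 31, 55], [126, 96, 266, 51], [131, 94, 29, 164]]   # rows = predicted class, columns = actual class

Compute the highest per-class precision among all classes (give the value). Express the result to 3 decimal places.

Per-class precision (TP/(TP+FP)):
  2: TP=222, FP=101+30+52=183 → 222/405 = 0.5481
  7: TP=209, FP=132+31+55=218 → 209/427 = 0.4895
  5: TP=266, FP=126+96+51=273 → 266/539 = 0.4935
  1: TP=164, FP=131+94+29=254 → 164/418 = 0.3923
Highest is class '2' with precision = 0.548.

0.548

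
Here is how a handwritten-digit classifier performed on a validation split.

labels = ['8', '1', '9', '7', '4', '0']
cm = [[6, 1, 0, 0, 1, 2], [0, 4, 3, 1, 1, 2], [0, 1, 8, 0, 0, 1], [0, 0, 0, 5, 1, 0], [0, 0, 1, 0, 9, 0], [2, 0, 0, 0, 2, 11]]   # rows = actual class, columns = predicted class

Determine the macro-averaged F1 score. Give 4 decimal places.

Per-class F1 score (2·TP/(2·TP+FP+FN)):
  8: TP=6, FP=0+0+0+0+2=2, FN=1+0+0+1+2=4 → 12/18 = 0.66667
  1: TP=4, FP=1+1+0+0+0=2, FN=0+3+1+1+2=7 → 8/17 = 0.47059
  9: TP=8, FP=0+3+0+1+0=4, FN=0+1+0+0+1=2 → 16/22 = 0.72727
  7: TP=5, FP=0+1+0+0+0=1, FN=0+0+0+1+0=1 → 10/12 = 0.83333
  4: TP=9, FP=1+1+0+1+2=5, FN=0+0+1+0+0=1 → 18/24 = 0.75000
  0: TP=11, FP=2+2+1+0+0=5, FN=2+0+0+0+2=4 → 22/31 = 0.70968
Macro-F1 score = mean = (0.66667 + 0.47059 + 0.72727 + 0.83333 + 0.75000 + 0.70968) / 6 = 0.6929

0.6929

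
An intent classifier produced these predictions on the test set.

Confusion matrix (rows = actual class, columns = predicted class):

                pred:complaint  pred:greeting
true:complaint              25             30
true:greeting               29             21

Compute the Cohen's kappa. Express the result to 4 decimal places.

-0.1253

Observed agreement pₒ = trace/N = 46/105 = 0.43810
Expected agreement pₑ = Σ (rowᵢ·colᵢ)/N² = (55·54 + 50·51)/105² = 0.50068
κ = (pₒ − pₑ)/(1 − pₑ) = (0.43810 − 0.50068)/(1 − 0.50068) = -0.1253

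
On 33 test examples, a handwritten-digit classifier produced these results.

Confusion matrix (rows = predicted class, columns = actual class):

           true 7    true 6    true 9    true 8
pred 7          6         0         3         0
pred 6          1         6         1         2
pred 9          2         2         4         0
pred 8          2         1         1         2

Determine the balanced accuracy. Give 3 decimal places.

0.539

Balanced accuracy = mean of per-class recall.
  7: recall = 6/11 = 0.5455
  6: recall = 6/9 = 0.6667
  9: recall = 4/9 = 0.4444
  8: recall = 2/4 = 0.5000
Mean = (0.5455 + 0.6667 + 0.4444 + 0.5000) / 4 = 0.539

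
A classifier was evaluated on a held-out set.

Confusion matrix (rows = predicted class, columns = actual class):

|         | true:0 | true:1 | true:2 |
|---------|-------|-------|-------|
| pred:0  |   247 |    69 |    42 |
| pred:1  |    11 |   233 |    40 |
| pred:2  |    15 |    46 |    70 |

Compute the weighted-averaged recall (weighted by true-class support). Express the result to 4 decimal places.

0.7115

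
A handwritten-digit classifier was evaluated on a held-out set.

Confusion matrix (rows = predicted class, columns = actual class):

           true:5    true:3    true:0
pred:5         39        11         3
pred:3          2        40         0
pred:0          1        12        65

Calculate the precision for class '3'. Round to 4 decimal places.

0.9524

Treat '3' as positive and all other classes as negative.
precision = TP/(TP+FP).
3: TP=40, FP=2+0=2 → 40/42 = 0.95238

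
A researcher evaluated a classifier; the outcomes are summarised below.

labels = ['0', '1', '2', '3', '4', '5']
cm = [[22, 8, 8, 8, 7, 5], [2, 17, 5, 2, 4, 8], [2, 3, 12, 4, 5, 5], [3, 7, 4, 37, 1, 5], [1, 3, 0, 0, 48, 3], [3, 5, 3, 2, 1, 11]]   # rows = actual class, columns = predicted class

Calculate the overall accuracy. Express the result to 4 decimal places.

0.5568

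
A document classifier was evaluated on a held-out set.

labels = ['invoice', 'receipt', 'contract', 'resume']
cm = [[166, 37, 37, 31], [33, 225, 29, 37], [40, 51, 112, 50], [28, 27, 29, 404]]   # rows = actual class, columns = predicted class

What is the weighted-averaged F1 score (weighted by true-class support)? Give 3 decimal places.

0.674

Per-class F1 score (2·TP/(2·TP+FP+FN)):
  invoice: TP=166, FP=33+40+28=101, FN=37+37+31=105 → 332/538 = 0.6171
  receipt: TP=225, FP=37+51+27=115, FN=33+29+37=99 → 450/664 = 0.6777
  contract: TP=112, FP=37+29+29=95, FN=40+51+50=141 → 224/460 = 0.4870
  resume: TP=404, FP=31+37+50=118, FN=28+27+29=84 → 808/1010 = 0.8000
Weighted-F1 score = Σ (supportᵢ/N)·F1 scoreᵢ with N=1336: (271/1336)·0.6171 + (324/1336)·0.6777 + (253/1336)·0.4870 + (488/1336)·0.8000 = 0.674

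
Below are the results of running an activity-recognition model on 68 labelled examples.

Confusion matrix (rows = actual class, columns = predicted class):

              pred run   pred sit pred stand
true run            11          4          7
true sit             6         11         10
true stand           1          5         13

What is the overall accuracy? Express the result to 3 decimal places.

0.515

Accuracy = trace / total = (11+11+13=35) / 68 = 35/68 = 0.515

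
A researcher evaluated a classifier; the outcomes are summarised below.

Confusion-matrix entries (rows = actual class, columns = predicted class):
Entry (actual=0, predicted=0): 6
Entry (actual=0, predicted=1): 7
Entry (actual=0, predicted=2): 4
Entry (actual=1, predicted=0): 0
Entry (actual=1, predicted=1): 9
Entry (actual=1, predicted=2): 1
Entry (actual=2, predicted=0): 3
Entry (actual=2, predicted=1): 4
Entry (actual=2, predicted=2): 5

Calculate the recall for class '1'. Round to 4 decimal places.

0.9000

Treat '1' as positive and all other classes as negative.
recall = TP/(TP+FN).
1: TP=9, FN=0+1=1 → 9/10 = 0.90000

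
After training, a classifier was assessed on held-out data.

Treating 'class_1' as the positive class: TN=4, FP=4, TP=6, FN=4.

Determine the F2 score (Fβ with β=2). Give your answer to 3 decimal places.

0.600

Fβ = (1+β²)·TP / ((1+β²)·TP + β²·FN + FP), with β²=4
= 5·6 / (5·6 + 4·4 + 4) = 0.600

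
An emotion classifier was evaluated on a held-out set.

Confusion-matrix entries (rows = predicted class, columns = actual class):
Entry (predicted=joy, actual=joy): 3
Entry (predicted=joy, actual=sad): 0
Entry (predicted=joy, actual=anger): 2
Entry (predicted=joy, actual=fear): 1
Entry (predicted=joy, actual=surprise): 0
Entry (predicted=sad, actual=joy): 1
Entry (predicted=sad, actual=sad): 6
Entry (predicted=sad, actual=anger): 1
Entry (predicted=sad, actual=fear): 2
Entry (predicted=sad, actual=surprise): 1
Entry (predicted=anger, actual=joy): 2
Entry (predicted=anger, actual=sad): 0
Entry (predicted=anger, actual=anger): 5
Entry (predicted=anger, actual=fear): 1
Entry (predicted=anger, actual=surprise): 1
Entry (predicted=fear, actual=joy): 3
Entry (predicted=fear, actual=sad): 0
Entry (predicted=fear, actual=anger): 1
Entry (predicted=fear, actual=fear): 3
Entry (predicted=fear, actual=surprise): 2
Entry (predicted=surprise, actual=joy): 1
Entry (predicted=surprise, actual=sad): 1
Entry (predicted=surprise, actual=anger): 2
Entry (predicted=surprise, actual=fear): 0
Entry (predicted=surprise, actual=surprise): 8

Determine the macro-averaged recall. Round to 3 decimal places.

Per-class recall (TP/(TP+FN)):
  joy: TP=3, FN=1+2+3+1=7 → 3/10 = 0.3000
  sad: TP=6, FN=0+0+0+1=1 → 6/7 = 0.8571
  anger: TP=5, FN=2+1+1+2=6 → 5/11 = 0.4545
  fear: TP=3, FN=1+2+1+0=4 → 3/7 = 0.4286
  surprise: TP=8, FN=0+1+1+2=4 → 8/12 = 0.6667
Macro-recall = mean = (0.3000 + 0.8571 + 0.4545 + 0.4286 + 0.6667) / 5 = 0.541

0.541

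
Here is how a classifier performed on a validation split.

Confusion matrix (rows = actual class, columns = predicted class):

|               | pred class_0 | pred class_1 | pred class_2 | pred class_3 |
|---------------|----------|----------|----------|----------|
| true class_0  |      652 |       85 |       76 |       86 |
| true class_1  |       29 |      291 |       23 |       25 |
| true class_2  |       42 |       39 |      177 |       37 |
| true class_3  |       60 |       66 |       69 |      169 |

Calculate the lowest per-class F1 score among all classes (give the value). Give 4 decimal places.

Per-class F1 score (2·TP/(2·TP+FP+FN)):
  class_0: TP=652, FP=29+42+60=131, FN=85+76+86=247 → 1304/1682 = 0.77527
  class_1: TP=291, FP=85+39+66=190, FN=29+23+25=77 → 582/849 = 0.68551
  class_2: TP=177, FP=76+23+69=168, FN=42+39+37=118 → 354/640 = 0.55313
  class_3: TP=169, FP=86+25+37=148, FN=60+66+69=195 → 338/681 = 0.49633
Lowest is class 'class_3' with F1 score = 0.4963.

0.4963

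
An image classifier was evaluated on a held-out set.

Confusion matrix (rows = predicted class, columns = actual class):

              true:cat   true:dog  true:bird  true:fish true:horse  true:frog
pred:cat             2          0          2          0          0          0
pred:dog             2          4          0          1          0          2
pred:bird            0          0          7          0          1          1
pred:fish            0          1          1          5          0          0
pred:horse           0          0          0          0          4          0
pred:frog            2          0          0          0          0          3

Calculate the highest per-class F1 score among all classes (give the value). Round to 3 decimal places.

Per-class F1 score (2·TP/(2·TP+FP+FN)):
  cat: TP=2, FP=0+2+0+0+0=2, FN=2+0+0+0+2=4 → 4/10 = 0.4000
  dog: TP=4, FP=2+0+1+0+2=5, FN=0+0+1+0+0=1 → 8/14 = 0.5714
  bird: TP=7, FP=0+0+0+1+1=2, FN=2+0+1+0+0=3 → 14/19 = 0.7368
  fish: TP=5, FP=0+1+1+0+0=2, FN=0+1+0+0+0=1 → 10/13 = 0.7692
  horse: TP=4, FP=0+0+0+0+0=0, FN=0+0+1+0+0=1 → 8/9 = 0.8889
  frog: TP=3, FP=2+0+0+0+0=2, FN=0+2+1+0+0=3 → 6/11 = 0.5455
Highest is class 'horse' with F1 score = 0.889.

0.889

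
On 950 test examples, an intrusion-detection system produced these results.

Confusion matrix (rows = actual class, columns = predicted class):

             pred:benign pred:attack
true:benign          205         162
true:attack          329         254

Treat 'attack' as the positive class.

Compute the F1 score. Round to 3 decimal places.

0.509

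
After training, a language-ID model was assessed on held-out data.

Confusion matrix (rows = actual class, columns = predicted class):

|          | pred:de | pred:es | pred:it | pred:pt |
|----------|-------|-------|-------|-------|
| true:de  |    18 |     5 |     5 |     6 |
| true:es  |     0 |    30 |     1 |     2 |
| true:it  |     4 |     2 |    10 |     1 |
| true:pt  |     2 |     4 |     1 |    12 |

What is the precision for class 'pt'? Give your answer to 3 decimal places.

One-vs-rest for 'pt': TP = diagonal; FP = other classes predicted 'pt'; FN = 'pt' predicted as other.
precision = TP/(TP+FP).
pt: TP=12, FP=6+2+1=9 → 12/21 = 0.5714

0.571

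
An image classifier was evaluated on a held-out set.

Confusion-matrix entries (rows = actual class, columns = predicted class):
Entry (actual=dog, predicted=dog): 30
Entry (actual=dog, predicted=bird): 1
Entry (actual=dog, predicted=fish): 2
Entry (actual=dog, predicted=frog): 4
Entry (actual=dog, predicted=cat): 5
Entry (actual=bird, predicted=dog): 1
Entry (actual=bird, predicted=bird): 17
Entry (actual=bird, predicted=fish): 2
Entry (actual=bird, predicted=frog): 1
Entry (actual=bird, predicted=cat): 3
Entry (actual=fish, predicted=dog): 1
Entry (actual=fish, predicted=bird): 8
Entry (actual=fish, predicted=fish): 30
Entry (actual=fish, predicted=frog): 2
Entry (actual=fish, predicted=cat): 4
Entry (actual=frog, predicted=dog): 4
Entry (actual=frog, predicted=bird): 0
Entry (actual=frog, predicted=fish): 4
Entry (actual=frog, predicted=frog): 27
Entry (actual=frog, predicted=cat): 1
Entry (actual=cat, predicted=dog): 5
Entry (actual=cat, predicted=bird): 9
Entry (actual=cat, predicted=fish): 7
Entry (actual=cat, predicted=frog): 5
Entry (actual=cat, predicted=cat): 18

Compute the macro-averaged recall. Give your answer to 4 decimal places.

0.6497

Per-class recall (TP/(TP+FN)):
  dog: TP=30, FN=1+2+4+5=12 → 30/42 = 0.71429
  bird: TP=17, FN=1+2+1+3=7 → 17/24 = 0.70833
  fish: TP=30, FN=1+8+2+4=15 → 30/45 = 0.66667
  frog: TP=27, FN=4+0+4+1=9 → 27/36 = 0.75000
  cat: TP=18, FN=5+9+7+5=26 → 18/44 = 0.40909
Macro-recall = mean = (0.71429 + 0.70833 + 0.66667 + 0.75000 + 0.40909) / 5 = 0.6497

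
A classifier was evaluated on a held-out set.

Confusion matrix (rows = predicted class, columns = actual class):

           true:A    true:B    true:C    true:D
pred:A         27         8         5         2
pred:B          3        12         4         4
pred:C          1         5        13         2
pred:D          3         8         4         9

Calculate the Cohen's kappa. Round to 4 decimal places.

0.3984

Observed agreement pₒ = trace/N = 61/110 = 0.55455
Expected agreement pₑ = Σ (rowᵢ·colᵢ)/N² = (34·42 + 33·23 + 26·21 + 17·24)/110² = 0.25959
κ = (pₒ − pₑ)/(1 − pₑ) = (0.55455 − 0.25959)/(1 − 0.25959) = 0.3984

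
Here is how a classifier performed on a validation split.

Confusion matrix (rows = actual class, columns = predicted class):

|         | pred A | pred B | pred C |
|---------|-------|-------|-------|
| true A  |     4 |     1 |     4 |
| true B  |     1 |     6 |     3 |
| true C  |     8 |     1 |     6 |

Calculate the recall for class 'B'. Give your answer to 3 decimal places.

One-vs-rest for 'B': TP = diagonal; FP = other classes predicted 'B'; FN = 'B' predicted as other.
recall = TP/(TP+FN).
B: TP=6, FN=1+3=4 → 6/10 = 0.6000

0.600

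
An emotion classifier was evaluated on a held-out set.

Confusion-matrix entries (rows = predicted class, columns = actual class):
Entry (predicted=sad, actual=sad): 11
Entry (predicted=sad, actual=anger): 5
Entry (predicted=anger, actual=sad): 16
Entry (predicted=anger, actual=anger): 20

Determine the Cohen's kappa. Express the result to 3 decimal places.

Observed agreement pₒ = trace/N = 31/52 = 0.5962
Expected agreement pₑ = Σ (rowᵢ·colᵢ)/N² = (27·16 + 25·36)/52² = 0.4926
κ = (pₒ − pₑ)/(1 − pₑ) = (0.5962 − 0.4926)/(1 − 0.4926) = 0.204

0.204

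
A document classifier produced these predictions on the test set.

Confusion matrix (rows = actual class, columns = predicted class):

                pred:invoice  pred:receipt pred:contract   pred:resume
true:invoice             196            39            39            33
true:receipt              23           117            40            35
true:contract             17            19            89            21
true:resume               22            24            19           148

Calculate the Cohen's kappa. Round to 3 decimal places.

Observed agreement pₒ = trace/N = 550/881 = 0.6243
Expected agreement pₑ = Σ (rowᵢ·colᵢ)/N² = (307·258 + 215·199 + 146·187 + 213·237)/881² = 0.2574
κ = (pₒ − pₑ)/(1 − pₑ) = (0.6243 − 0.2574)/(1 − 0.2574) = 0.494

0.494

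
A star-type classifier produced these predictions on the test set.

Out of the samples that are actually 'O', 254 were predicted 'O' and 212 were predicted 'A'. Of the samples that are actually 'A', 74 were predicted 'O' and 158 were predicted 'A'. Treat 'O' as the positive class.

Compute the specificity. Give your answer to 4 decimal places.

0.6810

Specificity = TN/(TN+FP) = 158/(158+74) = 0.6810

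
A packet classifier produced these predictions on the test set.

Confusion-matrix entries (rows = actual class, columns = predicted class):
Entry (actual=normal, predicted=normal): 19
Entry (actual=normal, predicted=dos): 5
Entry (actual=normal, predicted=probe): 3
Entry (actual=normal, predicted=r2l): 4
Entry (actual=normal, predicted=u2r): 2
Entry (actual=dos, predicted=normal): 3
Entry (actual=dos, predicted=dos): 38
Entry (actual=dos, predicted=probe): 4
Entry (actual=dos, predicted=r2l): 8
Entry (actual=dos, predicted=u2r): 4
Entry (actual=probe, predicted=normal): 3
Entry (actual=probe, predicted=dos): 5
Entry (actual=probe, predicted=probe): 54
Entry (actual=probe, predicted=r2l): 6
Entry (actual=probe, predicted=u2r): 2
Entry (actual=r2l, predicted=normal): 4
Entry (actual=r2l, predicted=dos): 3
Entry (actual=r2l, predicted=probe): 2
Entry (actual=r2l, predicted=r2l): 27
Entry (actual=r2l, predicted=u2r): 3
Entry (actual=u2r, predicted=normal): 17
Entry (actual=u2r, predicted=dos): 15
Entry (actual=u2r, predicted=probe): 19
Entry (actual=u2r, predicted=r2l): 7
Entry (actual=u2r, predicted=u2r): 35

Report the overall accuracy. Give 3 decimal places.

Accuracy = trace / total = (19+38+54+27+35=173) / 292 = 173/292 = 0.592

0.592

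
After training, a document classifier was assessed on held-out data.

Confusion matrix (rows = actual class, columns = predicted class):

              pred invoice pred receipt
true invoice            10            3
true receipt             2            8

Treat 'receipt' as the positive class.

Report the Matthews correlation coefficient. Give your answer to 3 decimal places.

0.565

MCC = (TP·TN − FP·FN) / √((TP+FP)(TP+FN)(TN+FP)(TN+FN))
Numerator = 8·10 − 3·2 = 74
Denominator = √(11·10·13·12) = √17160 = 130.9962
MCC = 74 / 130.9962 = 0.565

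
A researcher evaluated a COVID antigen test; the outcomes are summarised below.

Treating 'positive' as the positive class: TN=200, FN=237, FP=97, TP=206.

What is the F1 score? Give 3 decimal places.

0.552

Precision = TP/(TP+FP) = 206/303 = 0.6799
Recall = TP/(TP+FN) = 206/443 = 0.4650
F1 = 2·TP/(2·TP+FP+FN) = 412/746 = 0.552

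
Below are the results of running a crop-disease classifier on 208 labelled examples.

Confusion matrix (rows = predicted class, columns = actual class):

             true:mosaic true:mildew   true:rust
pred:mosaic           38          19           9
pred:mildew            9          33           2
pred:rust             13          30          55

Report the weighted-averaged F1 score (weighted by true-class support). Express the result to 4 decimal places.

Per-class F1 score (2·TP/(2·TP+FP+FN)):
  mosaic: TP=38, FP=19+9=28, FN=9+13=22 → 76/126 = 0.60317
  mildew: TP=33, FP=9+2=11, FN=19+30=49 → 66/126 = 0.52381
  rust: TP=55, FP=13+30=43, FN=9+2=11 → 110/164 = 0.67073
Weighted-F1 score = Σ (supportᵢ/N)·F1 scoreᵢ with N=208: (60/208)·0.60317 + (82/208)·0.52381 + (66/208)·0.67073 = 0.5933

0.5933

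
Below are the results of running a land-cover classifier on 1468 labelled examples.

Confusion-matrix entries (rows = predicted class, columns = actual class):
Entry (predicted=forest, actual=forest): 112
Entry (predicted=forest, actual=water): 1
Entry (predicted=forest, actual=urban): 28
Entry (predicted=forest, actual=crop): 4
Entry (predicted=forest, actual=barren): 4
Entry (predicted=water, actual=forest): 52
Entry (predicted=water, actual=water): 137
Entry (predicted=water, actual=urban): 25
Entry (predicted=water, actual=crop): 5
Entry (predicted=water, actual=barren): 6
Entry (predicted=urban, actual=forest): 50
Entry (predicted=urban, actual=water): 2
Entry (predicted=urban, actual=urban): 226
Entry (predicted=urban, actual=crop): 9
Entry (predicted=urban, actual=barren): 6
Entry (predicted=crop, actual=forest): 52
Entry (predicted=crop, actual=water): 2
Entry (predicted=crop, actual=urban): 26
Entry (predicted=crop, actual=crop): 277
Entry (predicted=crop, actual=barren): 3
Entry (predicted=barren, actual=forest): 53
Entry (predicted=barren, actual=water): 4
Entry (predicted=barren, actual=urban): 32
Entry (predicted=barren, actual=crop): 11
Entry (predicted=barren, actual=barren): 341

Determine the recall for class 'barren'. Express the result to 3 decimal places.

0.947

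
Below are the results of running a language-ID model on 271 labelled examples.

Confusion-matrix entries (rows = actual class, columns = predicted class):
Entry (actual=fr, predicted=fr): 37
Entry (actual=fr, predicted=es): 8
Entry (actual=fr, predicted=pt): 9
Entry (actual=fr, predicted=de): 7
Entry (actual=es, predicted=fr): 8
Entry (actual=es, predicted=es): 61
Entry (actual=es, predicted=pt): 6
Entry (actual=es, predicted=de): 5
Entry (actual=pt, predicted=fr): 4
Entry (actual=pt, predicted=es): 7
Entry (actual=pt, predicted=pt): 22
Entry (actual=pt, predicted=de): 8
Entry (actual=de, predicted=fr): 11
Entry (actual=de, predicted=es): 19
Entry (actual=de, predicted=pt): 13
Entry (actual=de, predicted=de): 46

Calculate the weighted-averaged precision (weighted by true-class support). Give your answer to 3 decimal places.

Per-class precision (TP/(TP+FP)):
  fr: TP=37, FP=8+4+11=23 → 37/60 = 0.6167
  es: TP=61, FP=8+7+19=34 → 61/95 = 0.6421
  pt: TP=22, FP=9+6+13=28 → 22/50 = 0.4400
  de: TP=46, FP=7+5+8=20 → 46/66 = 0.6970
Weighted-precision = Σ (supportᵢ/N)·precisionᵢ with N=271: (61/271)·0.6167 + (80/271)·0.6421 + (41/271)·0.4400 + (89/271)·0.6970 = 0.624

0.624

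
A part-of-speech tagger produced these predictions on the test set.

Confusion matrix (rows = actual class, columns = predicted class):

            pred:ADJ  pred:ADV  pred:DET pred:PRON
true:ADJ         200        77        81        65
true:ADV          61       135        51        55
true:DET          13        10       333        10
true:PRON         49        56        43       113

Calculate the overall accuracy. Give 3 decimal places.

Accuracy = trace / total = (200+135+333+113=781) / 1352 = 781/1352 = 0.578

0.578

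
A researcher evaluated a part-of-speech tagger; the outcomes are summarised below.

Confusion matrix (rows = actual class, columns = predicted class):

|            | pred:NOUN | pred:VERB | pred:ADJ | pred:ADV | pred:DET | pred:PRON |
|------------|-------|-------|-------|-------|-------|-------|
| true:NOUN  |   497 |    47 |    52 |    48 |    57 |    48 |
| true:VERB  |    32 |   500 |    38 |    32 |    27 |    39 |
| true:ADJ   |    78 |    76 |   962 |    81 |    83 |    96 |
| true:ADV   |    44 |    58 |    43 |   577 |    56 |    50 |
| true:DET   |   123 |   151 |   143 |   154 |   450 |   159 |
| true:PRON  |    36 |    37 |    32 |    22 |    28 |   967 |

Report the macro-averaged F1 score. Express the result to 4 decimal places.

0.6560

Per-class F1 score (2·TP/(2·TP+FP+FN)):
  NOUN: TP=497, FP=32+78+44+123+36=313, FN=47+52+48+57+48=252 → 994/1559 = 0.63759
  VERB: TP=500, FP=47+76+58+151+37=369, FN=32+38+32+27+39=168 → 1000/1537 = 0.65062
  ADJ: TP=962, FP=52+38+43+143+32=308, FN=78+76+81+83+96=414 → 1924/2646 = 0.72714
  ADV: TP=577, FP=48+32+81+154+22=337, FN=44+58+43+56+50=251 → 1154/1742 = 0.66246
  DET: TP=450, FP=57+27+83+56+28=251, FN=123+151+143+154+159=730 → 900/1881 = 0.47847
  PRON: TP=967, FP=48+39+96+50+159=392, FN=36+37+32+22+28=155 → 1934/2481 = 0.77952
Macro-F1 score = mean = (0.63759 + 0.65062 + 0.72714 + 0.66246 + 0.47847 + 0.77952) / 6 = 0.6560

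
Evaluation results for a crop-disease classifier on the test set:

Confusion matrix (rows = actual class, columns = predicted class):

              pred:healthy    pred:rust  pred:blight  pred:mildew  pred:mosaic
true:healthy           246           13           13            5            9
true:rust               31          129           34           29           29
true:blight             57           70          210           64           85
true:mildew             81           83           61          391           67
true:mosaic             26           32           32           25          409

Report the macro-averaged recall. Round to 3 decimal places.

0.631

Per-class recall (TP/(TP+FN)):
  healthy: TP=246, FN=13+13+5+9=40 → 246/286 = 0.8601
  rust: TP=129, FN=31+34+29+29=123 → 129/252 = 0.5119
  blight: TP=210, FN=57+70+64+85=276 → 210/486 = 0.4321
  mildew: TP=391, FN=81+83+61+67=292 → 391/683 = 0.5725
  mosaic: TP=409, FN=26+32+32+25=115 → 409/524 = 0.7805
Macro-recall = mean = (0.8601 + 0.5119 + 0.4321 + 0.5725 + 0.7805) / 5 = 0.631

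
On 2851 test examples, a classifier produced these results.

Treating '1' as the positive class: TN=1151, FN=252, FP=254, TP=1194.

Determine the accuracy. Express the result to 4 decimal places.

0.8225

Accuracy = (TP+TN)/N = (1194+1151)/2851 = 0.8225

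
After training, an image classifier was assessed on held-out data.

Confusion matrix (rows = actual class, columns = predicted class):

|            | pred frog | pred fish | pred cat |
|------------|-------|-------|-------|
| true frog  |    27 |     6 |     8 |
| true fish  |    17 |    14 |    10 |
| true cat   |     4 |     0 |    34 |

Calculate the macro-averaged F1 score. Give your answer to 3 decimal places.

Per-class F1 score (2·TP/(2·TP+FP+FN)):
  frog: TP=27, FP=17+4=21, FN=6+8=14 → 54/89 = 0.6067
  fish: TP=14, FP=6+0=6, FN=17+10=27 → 28/61 = 0.4590
  cat: TP=34, FP=8+10=18, FN=4+0=4 → 68/90 = 0.7556
Macro-F1 score = mean = (0.6067 + 0.4590 + 0.7556) / 3 = 0.607

0.607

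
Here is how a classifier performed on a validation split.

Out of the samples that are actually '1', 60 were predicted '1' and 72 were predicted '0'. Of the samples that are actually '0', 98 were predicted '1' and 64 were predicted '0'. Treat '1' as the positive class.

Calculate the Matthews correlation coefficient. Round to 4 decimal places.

-0.1500

MCC = (TP·TN − FP·FN) / √((TP+FP)(TP+FN)(TN+FP)(TN+FN))
Numerator = 60·64 − 98·72 = -3216
Denominator = √(158·132·162·136) = √459499392 = 21435.9369
MCC = -3216 / 21435.9369 = -0.1500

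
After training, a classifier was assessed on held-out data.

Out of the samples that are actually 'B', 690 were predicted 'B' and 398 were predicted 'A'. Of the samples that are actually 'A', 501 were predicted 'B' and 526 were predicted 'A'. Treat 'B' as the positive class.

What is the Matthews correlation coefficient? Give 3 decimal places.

0.147

MCC = (TP·TN − FP·FN) / √((TP+FP)(TP+FN)(TN+FP)(TN+FN))
Numerator = 690·526 − 501·398 = 163542
Denominator = √(1191·1088·1027·924) = √1229654409984 = 1108897.8357
MCC = 163542 / 1108897.8357 = 0.147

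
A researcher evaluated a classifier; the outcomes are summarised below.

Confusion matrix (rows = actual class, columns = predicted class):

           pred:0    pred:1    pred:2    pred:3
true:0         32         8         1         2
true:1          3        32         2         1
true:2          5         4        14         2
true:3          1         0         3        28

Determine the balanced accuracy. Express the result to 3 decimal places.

0.755

Balanced accuracy = mean of per-class recall.
  0: recall = 32/43 = 0.7442
  1: recall = 32/38 = 0.8421
  2: recall = 14/25 = 0.5600
  3: recall = 28/32 = 0.8750
Mean = (0.7442 + 0.8421 + 0.5600 + 0.8750) / 4 = 0.755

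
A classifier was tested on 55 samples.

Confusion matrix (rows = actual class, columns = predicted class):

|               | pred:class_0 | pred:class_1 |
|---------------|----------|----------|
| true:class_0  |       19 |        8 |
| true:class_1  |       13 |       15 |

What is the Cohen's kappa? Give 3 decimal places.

0.239

Observed agreement pₒ = trace/N = 34/55 = 0.6182
Expected agreement pₑ = Σ (rowᵢ·colᵢ)/N² = (27·32 + 28·23)/55² = 0.4985
κ = (pₒ − pₑ)/(1 − pₑ) = (0.6182 − 0.4985)/(1 − 0.4985) = 0.239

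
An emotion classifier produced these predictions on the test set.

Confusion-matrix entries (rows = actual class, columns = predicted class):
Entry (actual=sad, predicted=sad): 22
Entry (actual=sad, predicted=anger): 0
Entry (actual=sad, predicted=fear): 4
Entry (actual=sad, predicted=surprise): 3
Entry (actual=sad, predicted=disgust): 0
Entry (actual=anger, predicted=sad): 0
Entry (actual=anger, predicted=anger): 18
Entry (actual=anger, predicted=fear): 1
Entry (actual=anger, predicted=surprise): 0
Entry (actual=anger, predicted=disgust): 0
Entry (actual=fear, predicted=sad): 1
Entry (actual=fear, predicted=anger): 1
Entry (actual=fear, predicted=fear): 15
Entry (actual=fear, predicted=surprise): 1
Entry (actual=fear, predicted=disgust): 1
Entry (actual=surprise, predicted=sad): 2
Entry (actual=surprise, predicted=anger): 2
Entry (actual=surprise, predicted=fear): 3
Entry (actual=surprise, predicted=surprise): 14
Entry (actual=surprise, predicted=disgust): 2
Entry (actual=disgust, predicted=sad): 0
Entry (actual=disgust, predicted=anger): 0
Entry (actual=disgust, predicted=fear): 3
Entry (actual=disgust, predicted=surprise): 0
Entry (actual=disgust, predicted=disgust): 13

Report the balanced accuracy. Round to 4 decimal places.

Balanced accuracy = mean of per-class recall.
  sad: recall = 22/29 = 0.75862
  anger: recall = 18/19 = 0.94737
  fear: recall = 15/19 = 0.78947
  surprise: recall = 14/23 = 0.60870
  disgust: recall = 13/16 = 0.81250
Mean = (0.75862 + 0.94737 + 0.78947 + 0.60870 + 0.81250) / 5 = 0.7833

0.7833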